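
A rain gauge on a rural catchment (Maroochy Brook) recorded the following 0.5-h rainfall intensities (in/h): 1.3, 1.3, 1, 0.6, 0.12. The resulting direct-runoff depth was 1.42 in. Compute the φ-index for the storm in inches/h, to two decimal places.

φ ≈ 0.34 in/h

Only the 4 blocks with intensity above φ contribute runoff: 1.3, 1.3, 1, 0.6 in/h.
Σ(I−φ)·Δt = d  ⇒  (1.3+1.3+1+0.6 − 4φ)·0.5 = 1.42
φ = (4.200 − 1.42/0.5) / 4 = 0.34 in/h.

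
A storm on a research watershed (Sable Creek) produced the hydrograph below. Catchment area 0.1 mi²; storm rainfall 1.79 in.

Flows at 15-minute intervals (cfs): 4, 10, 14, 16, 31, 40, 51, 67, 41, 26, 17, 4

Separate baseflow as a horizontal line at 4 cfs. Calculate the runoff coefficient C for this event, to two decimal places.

C ≈ 0.59

ΣQ_DR = 273.0 cfs; V = ΣQ_DR·Δt = 2.457 × 10^5 ft³.
Runoff depth d = V / A = 1.058 in.
C = d / P = 1.058 / 1.79 = 0.59.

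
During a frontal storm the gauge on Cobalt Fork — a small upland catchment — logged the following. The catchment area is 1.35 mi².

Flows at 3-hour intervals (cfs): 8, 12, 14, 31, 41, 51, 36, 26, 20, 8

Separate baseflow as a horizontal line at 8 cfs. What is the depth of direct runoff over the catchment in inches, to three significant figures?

d ≈ 0.575 in

Direct runoff: 0.0, 4.0, 6.0, 23.0, 33.0, 43.0, 28.0, 18.0, 12.0, 0.0 cfs; ΣQ_DR = 167.0 cfs.
V = ΣQ_DR · Δt = 167.0 × 10800 s = 1.804 × 10^6 ft³.
Over A = 1.35 mi², depth = V / A = 0.575 in.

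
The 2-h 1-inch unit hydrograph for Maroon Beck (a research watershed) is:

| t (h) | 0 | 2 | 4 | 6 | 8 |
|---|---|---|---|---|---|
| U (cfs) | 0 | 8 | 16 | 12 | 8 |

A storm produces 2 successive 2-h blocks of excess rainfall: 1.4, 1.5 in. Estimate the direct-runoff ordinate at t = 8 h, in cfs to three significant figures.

Q ≈ 29.2 cfs

By discrete convolution, Q_j = Σ (P_i / 1 in) · U_{j−i}.
At t = 8 h (j=4): Q = (1.4/1)·8 + (1.5/1)·12 = 29.2 cfs.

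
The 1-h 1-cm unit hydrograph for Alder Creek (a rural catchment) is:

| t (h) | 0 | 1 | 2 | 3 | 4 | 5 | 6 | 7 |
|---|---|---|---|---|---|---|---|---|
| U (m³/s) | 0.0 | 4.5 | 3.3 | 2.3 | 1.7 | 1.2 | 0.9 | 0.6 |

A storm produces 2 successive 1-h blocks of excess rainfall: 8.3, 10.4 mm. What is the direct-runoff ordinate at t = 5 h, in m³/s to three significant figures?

Q ≈ 2.76 m³/s

By discrete convolution, Q_j = Σ (P_i / 10 mm) · U_{j−i}.
At t = 5 h (j=5): Q = (8.3/10)·1.2 + (10.4/10)·1.7 = 2.76 m³/s.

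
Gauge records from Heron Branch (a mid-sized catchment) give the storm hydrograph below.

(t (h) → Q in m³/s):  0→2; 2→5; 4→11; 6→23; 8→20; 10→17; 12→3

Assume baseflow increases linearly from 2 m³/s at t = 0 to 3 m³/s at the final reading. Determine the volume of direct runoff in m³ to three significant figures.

V ≈ 4.57 × 10^5 m³

Direct-runoff ordinates (Q − Q_b): 0.00, 2.83, 8.67, 20.50, 17.33, 14.17, 0.00 m³/s.
ΣQ_DR = 63.50 m³/s.
With Δt = 2 h = 7200 s, V = ΣQ_DR · Δt = 63.50 × 7200 = 4.57 × 10^5 m³.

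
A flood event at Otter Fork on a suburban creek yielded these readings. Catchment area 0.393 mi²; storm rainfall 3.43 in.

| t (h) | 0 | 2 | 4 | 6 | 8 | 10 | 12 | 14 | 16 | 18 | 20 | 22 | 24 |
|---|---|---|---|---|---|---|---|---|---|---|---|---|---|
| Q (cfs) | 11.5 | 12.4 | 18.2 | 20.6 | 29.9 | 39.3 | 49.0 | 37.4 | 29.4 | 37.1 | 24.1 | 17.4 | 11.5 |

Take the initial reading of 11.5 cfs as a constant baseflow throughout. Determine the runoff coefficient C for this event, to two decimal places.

C ≈ 0.43

ΣQ_DR = 188.3 cfs; V = ΣQ_DR·Δt = 1.356 × 10^6 ft³.
Runoff depth d = V / A = 1.485 in.
C = d / P = 1.485 / 3.43 = 0.43.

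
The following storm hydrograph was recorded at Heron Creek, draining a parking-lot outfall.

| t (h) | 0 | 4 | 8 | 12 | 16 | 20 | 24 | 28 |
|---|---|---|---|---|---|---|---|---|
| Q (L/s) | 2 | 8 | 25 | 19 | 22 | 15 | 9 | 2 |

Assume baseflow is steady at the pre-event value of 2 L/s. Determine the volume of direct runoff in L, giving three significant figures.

Direct-runoff ordinates (Q − Q_b): 0.0, 6.0, 23.0, 17.0, 20.0, 13.0, 7.0, 0.0 L/s.
ΣQ_DR = 86.00 L/s.
With Δt = 4 h = 14400 s, V = ΣQ_DR · Δt = 86.00 × 14400 = 1.24 × 10^6 L.

V ≈ 1.24 × 10^6 L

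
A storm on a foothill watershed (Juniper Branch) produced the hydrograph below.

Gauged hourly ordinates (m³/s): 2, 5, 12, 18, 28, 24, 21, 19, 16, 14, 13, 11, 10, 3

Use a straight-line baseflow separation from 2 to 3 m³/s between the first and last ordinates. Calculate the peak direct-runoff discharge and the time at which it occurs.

Subtracting baseflow gives direct-runoff ordinates: 0.00, 2.92, 9.85, 15.77, 25.69, 21.62, 18.54, 16.46, 13.38, 11.31, 10.23, 8.15, 7.08, 0.00 m³/s.
The maximum is 25.69 m³/s, occurring at the reading for t = 4 h.

Q_p = 25.69 m³/s at t = 4 h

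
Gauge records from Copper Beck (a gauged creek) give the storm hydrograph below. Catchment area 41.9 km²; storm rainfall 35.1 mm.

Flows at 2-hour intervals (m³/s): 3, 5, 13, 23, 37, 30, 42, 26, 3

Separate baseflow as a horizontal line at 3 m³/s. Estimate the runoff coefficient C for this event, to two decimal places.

C ≈ 0.76

ΣQ_DR = 155.0 m³/s; V = ΣQ_DR·Δt = 1.116 × 10^6 m³.
Runoff depth d = V / A = 26.63 mm.
C = d / P = 26.63 / 35.1 = 0.76.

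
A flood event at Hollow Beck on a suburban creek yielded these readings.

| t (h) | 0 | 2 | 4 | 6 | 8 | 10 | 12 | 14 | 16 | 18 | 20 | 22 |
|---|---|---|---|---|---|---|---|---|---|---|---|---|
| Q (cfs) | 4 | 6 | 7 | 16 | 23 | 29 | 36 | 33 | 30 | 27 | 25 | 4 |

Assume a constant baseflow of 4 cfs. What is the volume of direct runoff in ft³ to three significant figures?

Direct-runoff ordinates (Q − Q_b): 0.0, 2.0, 3.0, 12.0, 19.0, 25.0, 32.0, 29.0, 26.0, 23.0, 21.0, 0.0 cfs.
ΣQ_DR = 192.0 cfs.
With Δt = 2 h = 7200 s, V = ΣQ_DR · Δt = 192.0 × 7200 = 1.38 × 10^6 ft³.

V ≈ 1.38 × 10^6 ft³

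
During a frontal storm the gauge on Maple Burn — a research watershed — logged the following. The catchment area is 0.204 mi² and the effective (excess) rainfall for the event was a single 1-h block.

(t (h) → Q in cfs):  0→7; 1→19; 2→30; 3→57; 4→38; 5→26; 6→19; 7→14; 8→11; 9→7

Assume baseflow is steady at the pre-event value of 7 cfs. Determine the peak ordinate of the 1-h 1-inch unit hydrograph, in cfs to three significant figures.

Direct runoff: 0.0, 12.0, 23.0, 50.0, 31.0, 19.0, 12.0, 7.0, 4.0, 0.0 cfs; ΣQ_DR = 158.0 cfs, peak = 50.0 cfs.
Runoff depth d = ΣQ_DR·Δt / A = 158.0 × 3600 / (0.204 mi²) = 1.200 in.
The 1-inch UH is the DRH scaled by (1 in)/d, so U_p = 50.0 × 1/1.200 = 41.7 cfs.

U_p ≈ 41.7 cfs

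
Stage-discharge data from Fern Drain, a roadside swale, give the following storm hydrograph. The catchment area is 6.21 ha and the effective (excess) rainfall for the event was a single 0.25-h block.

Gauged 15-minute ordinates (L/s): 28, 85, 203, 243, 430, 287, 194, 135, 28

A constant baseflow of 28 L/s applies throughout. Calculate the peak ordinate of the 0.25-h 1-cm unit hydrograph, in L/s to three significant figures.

U_p ≈ 201 L/s

Direct runoff: 0.0, 57.0, 175.0, 215.0, 402.0, 259.0, 166.0, 107.0, 0.0 L/s; ΣQ_DR = 1381 L/s, peak = 402.0 L/s.
Runoff depth d = ΣQ_DR·Δt / A = 1381 × 900 / (6.21 ha) = 20.01 mm.
The 1-cm UH is the DRH scaled by (10 mm)/d, so U_p = 402.0 × 10/20.01 = 201 L/s.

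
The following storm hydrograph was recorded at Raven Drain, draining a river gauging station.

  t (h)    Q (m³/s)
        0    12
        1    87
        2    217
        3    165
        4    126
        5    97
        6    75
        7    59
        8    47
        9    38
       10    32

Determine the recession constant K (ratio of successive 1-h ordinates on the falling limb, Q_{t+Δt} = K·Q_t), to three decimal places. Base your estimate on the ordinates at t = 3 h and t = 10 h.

Using the recession-limb readings at t = 3 h and t = 10 h: Q falls from 165 to 32 m³/s over 7 intervals.
K = (Q₂/Q₁)^(1/7) = (32/165)^(1/7) = 0.791.

K ≈ 0.791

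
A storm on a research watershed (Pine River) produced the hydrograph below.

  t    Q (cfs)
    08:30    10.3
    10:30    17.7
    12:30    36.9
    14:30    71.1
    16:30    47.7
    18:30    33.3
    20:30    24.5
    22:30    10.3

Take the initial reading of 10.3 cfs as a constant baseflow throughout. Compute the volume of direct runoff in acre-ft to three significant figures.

V ≈ 28.0 acre-ft

Direct-runoff ordinates (Q − Q_b): 0.0, 7.4, 26.6, 60.8, 37.4, 23.0, 14.2, 0.0 cfs.
ΣQ_DR = 169.4 cfs.
With Δt = 2 h = 7200 s, V = ΣQ_DR · Δt = 169.4 × 7200 = 1.22 × 10^6 ft³ = 28.0 acre-ft.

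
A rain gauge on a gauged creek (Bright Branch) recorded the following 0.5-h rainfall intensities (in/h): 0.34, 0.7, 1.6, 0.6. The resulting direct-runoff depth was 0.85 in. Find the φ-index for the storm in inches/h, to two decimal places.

φ ≈ 0.40 in/h

Only the 3 blocks with intensity above φ contribute runoff: 0.7, 1.6, 0.6 in/h.
Σ(I−φ)·Δt = d  ⇒  (0.7+1.6+0.6 − 3φ)·0.5 = 0.85
φ = (2.900 − 0.85/0.5) / 3 = 0.40 in/h.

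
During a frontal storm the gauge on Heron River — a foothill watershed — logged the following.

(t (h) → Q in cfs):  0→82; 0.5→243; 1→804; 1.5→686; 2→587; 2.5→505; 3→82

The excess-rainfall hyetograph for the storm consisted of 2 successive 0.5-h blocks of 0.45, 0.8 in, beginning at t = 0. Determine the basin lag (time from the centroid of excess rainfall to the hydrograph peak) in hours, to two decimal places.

t_L ≈ 0.43 h

Centroid of excess rainfall: t_c = Σ P_i·t̄_i / ΣP_i = 0.5700 h (block centres at 0.25, 0.75 h).
Hydrograph peak occurs at t = 1 h, so basin lag t_L = 1 − 0.5700 = 0.43 h.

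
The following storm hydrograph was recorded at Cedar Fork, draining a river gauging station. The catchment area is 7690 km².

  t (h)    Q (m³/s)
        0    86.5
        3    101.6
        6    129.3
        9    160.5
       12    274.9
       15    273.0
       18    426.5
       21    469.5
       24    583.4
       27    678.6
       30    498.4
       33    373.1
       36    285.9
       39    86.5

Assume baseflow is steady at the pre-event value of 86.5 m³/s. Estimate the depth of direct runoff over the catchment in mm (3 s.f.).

d ≈ 4.52 mm

Direct runoff: 0.0, 15.1, 42.8, 74.0, 188.4, 186.5, 340.0, 383.0, 496.9, 592.1, 411.9, 286.6, 199.4, 0.0 m³/s; ΣQ_DR = 3217 m³/s.
V = ΣQ_DR · Δt = 3217 × 10800 s = 3.474 × 10^7 m³.
Over A = 7690 km², depth = V / A = 4.52 mm.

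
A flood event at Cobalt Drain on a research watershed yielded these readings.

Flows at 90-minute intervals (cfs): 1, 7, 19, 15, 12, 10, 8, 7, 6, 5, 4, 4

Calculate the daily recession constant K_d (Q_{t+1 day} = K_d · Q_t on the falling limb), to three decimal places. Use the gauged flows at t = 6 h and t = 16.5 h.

Between t = 6 h and t = 16.5 h the flow falls from 12 to 4 cfs over 7×1.5 h = 10.5 h.
Per-interval ratio K = (4/12)^(1/7) = 0.8548; K_d = K^(24/1.5) = 0.081.

K_d ≈ 0.081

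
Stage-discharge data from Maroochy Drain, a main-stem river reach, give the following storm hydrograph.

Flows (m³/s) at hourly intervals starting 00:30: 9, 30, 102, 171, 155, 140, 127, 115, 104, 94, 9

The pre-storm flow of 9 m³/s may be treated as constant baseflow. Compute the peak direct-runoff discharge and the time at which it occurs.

Subtracting baseflow gives direct-runoff ordinates: 0.0, 21.0, 93.0, 162.0, 146.0, 131.0, 118.0, 106.0, 95.0, 85.0, 0.0 m³/s.
The maximum is 162.0 m³/s, occurring at the reading for t = 03:30.

Q_p = 162.0 m³/s at t = 03:30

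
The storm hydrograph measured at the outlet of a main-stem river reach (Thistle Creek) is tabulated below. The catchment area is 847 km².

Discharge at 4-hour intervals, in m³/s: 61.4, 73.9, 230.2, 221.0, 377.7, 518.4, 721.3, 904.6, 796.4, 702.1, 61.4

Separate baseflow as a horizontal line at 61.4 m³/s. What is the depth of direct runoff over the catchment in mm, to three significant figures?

Direct runoff: 0.0, 12.5, 168.8, 159.6, 316.3, 457.0, 659.9, 843.2, 735.0, 640.7, 0.0 m³/s; ΣQ_DR = 3993 m³/s.
V = ΣQ_DR · Δt = 3993 × 14400 s = 5.750 × 10^7 m³.
Over A = 847 km², depth = V / A = 67.9 mm.

d ≈ 67.9 mm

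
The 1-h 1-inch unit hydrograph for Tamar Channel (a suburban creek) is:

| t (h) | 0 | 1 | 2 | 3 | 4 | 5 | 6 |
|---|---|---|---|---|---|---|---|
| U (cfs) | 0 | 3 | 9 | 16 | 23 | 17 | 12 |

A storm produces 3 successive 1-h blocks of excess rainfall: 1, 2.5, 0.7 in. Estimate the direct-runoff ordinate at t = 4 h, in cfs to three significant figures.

By discrete convolution, Q_j = Σ (P_i / 1 in) · U_{j−i}.
At t = 4 h (j=4): Q = (1/1)·23 + (2.5/1)·16 + (0.7/1)·9 = 69.3 cfs.

Q ≈ 69.3 cfs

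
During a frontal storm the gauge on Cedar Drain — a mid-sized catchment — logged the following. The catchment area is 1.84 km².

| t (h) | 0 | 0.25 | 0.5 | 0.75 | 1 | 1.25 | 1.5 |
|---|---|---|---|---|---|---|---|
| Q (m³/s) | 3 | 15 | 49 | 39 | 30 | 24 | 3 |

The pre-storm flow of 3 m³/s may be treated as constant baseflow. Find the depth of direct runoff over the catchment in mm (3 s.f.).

Direct runoff: 0.0, 12.0, 46.0, 36.0, 27.0, 21.0, 0.0 m³/s; ΣQ_DR = 142.0 m³/s.
V = ΣQ_DR · Δt = 142.0 × 900 s = 1.278 × 10^5 m³.
Over A = 1.84 km², depth = V / A = 69.5 mm.

d ≈ 69.5 mm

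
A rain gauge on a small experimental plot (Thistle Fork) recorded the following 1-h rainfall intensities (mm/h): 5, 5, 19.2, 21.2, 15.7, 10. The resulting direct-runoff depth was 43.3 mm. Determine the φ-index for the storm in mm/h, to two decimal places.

Only the 4 blocks with intensity above φ contribute runoff: 19.2, 21.2, 15.7, 10 mm/h.
Σ(I−φ)·Δt = d  ⇒  (19.2+21.2+15.7+10 − 4φ)·1 = 43.3
φ = (66.10 − 43.3/1) / 4 = 5.70 mm/h.

φ ≈ 5.70 mm/h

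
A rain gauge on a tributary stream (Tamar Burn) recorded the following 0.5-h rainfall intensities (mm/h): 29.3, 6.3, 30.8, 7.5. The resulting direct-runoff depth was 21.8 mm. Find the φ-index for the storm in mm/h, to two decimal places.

Only the 2 blocks with intensity above φ contribute runoff: 29.3, 30.8 mm/h.
Σ(I−φ)·Δt = d  ⇒  (29.3+30.8 − 2φ)·0.5 = 21.8
φ = (60.10 − 21.8/0.5) / 2 = 8.25 mm/h.

φ ≈ 8.25 mm/h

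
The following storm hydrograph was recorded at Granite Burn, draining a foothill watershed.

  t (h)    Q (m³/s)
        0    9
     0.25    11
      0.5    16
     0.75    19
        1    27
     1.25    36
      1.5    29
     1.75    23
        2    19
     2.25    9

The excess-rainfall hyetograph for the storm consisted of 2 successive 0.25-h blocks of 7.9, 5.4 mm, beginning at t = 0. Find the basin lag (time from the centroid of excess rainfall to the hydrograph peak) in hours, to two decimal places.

Centroid of excess rainfall: t_c = Σ P_i·t̄_i / ΣP_i = 0.2265 h (block centres at 0.125, 0.375 h).
Hydrograph peak occurs at t = 1.25 h, so basin lag t_L = 1.25 − 0.2265 = 1.02 h.

t_L ≈ 1.02 h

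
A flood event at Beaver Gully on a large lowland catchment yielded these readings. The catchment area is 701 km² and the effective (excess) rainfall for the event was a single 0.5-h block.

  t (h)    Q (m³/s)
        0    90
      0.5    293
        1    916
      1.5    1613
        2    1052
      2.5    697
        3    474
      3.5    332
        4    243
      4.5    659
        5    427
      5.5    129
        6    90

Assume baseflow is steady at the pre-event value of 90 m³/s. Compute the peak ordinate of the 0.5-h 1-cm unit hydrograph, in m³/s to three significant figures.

U_p ≈ 1010 m³/s

Direct runoff: 0.0, 203.0, 826.0, 1523.0, 962.0, 607.0, 384.0, 242.0, 153.0, 569.0, 337.0, 39.0, 0.0 m³/s; ΣQ_DR = 5845 m³/s, peak = 1523.0 m³/s.
Runoff depth d = ΣQ_DR·Δt / A = 5845 × 1800 / (701 km²) = 15.01 mm.
The 1-cm UH is the DRH scaled by (10 mm)/d, so U_p = 1523.0 × 10/15.01 = 1010 m³/s.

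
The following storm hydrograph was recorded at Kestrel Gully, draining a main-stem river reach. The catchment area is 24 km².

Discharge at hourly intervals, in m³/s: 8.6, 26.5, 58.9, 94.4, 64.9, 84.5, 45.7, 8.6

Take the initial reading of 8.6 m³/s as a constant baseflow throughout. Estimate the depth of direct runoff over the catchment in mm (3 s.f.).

d ≈ 48.5 mm

Direct runoff: 0.0, 17.9, 50.3, 85.8, 56.3, 75.9, 37.1, 0.0 m³/s; ΣQ_DR = 323.3 m³/s.
V = ΣQ_DR · Δt = 323.3 × 3600 s = 1.164 × 10^6 m³.
Over A = 24 km², depth = V / A = 48.5 mm.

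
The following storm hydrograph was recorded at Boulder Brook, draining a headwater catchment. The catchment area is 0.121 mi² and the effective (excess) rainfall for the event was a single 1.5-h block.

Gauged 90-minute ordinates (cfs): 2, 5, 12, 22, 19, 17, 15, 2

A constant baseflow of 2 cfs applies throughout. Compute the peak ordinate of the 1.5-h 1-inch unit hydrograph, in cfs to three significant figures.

Direct runoff: 0.0, 3.0, 10.0, 20.0, 17.0, 15.0, 13.0, 0.0 cfs; ΣQ_DR = 78.00 cfs, peak = 20.0 cfs.
Runoff depth d = ΣQ_DR·Δt / A = 78.00 × 5400 / (0.121 mi²) = 1.498 in.
The 1-inch UH is the DRH scaled by (1 in)/d, so U_p = 20.0 × 1/1.498 = 13.3 cfs.

U_p ≈ 13.3 cfs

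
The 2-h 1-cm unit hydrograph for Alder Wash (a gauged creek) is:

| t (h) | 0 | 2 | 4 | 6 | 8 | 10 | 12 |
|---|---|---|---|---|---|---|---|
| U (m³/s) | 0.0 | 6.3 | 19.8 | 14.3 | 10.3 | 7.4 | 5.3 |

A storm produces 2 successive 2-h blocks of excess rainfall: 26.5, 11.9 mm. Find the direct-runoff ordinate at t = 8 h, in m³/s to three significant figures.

Q ≈ 44.3 m³/s

By discrete convolution, Q_j = Σ (P_i / 10 mm) · U_{j−i}.
At t = 8 h (j=4): Q = (26.5/10)·10.3 + (11.9/10)·14.3 = 44.3 m³/s.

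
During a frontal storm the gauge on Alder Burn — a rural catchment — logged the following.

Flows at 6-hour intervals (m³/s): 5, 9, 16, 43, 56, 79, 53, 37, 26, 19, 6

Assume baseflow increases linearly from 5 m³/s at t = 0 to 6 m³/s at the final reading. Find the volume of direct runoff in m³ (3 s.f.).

V ≈ 6.23 × 10^6 m³

Direct-runoff ordinates (Q − Q_b): 0.00, 3.90, 10.80, 37.70, 50.60, 73.50, 47.40, 31.30, 20.20, 13.10, 0.00 m³/s.
ΣQ_DR = 288.5 m³/s.
With Δt = 6 h = 21600 s, V = ΣQ_DR · Δt = 288.5 × 21600 = 6.23 × 10^6 m³.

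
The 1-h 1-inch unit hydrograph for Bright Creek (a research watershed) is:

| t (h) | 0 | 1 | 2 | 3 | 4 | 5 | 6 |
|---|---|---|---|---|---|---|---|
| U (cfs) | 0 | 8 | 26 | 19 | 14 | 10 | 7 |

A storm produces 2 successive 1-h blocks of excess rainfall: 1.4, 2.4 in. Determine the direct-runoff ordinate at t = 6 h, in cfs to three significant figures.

By discrete convolution, Q_j = Σ (P_i / 1 in) · U_{j−i}.
At t = 6 h (j=6): Q = (1.4/1)·7 + (2.4/1)·10 = 33.8 cfs.

Q ≈ 33.8 cfs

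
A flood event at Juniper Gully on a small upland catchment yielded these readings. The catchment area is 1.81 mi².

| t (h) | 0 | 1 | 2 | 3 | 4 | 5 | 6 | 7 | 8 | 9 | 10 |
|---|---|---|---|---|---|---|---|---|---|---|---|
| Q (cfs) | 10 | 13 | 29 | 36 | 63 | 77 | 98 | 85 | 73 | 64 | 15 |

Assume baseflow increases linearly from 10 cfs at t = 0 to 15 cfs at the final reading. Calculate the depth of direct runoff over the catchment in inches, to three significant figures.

Direct runoff: 0.00, 2.50, 18.00, 24.50, 51.00, 64.50, 85.00, 71.50, 59.00, 49.50, 0.00 cfs; ΣQ_DR = 425.5 cfs.
V = ΣQ_DR · Δt = 425.5 × 3600 s = 1.532 × 10^6 ft³.
Over A = 1.81 mi², depth = V / A = 0.364 in.

d ≈ 0.364 in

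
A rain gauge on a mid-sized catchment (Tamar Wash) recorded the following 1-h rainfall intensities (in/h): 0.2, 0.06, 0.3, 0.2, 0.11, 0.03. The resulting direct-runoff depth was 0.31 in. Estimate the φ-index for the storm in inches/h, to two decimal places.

Only the 3 blocks with intensity above φ contribute runoff: 0.2, 0.3, 0.2 in/h.
Σ(I−φ)·Δt = d  ⇒  (0.2+0.3+0.2 − 3φ)·1 = 0.31
φ = (0.7000 − 0.31/1) / 3 = 0.13 in/h.

φ ≈ 0.13 in/h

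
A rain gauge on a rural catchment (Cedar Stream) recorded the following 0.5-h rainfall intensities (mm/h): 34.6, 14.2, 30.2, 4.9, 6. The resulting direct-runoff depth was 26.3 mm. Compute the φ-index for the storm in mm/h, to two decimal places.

φ ≈ 8.80 mm/h

Only the 3 blocks with intensity above φ contribute runoff: 34.6, 14.2, 30.2 mm/h.
Σ(I−φ)·Δt = d  ⇒  (34.6+14.2+30.2 − 3φ)·0.5 = 26.3
φ = (79.00 − 26.3/0.5) / 3 = 8.80 mm/h.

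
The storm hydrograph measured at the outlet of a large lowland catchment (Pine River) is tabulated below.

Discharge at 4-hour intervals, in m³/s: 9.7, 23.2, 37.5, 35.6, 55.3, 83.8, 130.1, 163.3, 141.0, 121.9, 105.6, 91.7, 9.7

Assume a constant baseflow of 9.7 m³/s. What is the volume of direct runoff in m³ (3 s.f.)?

Direct-runoff ordinates (Q − Q_b): 0.0, 13.5, 27.8, 25.9, 45.6, 74.1, 120.4, 153.6, 131.3, 112.2, 95.9, 82.0, 0.0 m³/s.
ΣQ_DR = 882.3 m³/s.
With Δt = 4 h = 14400 s, V = ΣQ_DR · Δt = 882.3 × 14400 = 1.27 × 10^7 m³.

V ≈ 1.27 × 10^7 m³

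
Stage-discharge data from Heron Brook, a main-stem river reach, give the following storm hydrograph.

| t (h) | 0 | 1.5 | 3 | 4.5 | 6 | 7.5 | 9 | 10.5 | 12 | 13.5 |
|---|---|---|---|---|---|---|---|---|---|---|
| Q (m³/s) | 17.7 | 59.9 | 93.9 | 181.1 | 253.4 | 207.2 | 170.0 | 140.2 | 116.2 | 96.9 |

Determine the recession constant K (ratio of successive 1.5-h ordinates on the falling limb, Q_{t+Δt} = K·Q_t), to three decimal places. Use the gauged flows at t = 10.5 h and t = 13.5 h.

K ≈ 0.831

Using the recession-limb readings at t = 10.5 h and t = 13.5 h: Q falls from 140.2 to 96.9 m³/s over 2 intervals.
K = (Q₂/Q₁)^(1/2) = (96.9/140.2)^(1/2) = 0.831.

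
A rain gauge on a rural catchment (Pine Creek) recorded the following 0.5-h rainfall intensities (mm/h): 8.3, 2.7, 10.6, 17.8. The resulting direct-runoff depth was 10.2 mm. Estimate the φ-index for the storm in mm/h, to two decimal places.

φ ≈ 5.43 mm/h

Only the 3 blocks with intensity above φ contribute runoff: 8.3, 10.6, 17.8 mm/h.
Σ(I−φ)·Δt = d  ⇒  (8.3+10.6+17.8 − 3φ)·0.5 = 10.2
φ = (36.70 − 10.2/0.5) / 3 = 5.43 mm/h.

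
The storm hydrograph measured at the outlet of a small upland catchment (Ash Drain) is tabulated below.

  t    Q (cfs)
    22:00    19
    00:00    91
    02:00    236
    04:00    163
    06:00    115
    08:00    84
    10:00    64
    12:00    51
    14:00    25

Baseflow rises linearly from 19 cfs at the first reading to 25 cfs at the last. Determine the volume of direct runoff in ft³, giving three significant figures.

V ≈ 4.68 × 10^6 ft³

Direct-runoff ordinates (Q − Q_b): 0.00, 71.25, 215.50, 141.75, 93.00, 61.25, 40.50, 26.75, 0.00 cfs.
ΣQ_DR = 650.0 cfs.
With Δt = 2 h = 7200 s, V = ΣQ_DR · Δt = 650.0 × 7200 = 4.68 × 10^6 ft³.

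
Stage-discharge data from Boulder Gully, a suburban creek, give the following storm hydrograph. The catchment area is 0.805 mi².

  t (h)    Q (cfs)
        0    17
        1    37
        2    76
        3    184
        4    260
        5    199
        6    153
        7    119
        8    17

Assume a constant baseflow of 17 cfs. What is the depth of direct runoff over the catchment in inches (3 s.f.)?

Direct runoff: 0.0, 20.0, 59.0, 167.0, 243.0, 182.0, 136.0, 102.0, 0.0 cfs; ΣQ_DR = 909.0 cfs.
V = ΣQ_DR · Δt = 909.0 × 3600 s = 3.272 × 10^6 ft³.
Over A = 0.805 mi², depth = V / A = 1.75 in.

d ≈ 1.75 in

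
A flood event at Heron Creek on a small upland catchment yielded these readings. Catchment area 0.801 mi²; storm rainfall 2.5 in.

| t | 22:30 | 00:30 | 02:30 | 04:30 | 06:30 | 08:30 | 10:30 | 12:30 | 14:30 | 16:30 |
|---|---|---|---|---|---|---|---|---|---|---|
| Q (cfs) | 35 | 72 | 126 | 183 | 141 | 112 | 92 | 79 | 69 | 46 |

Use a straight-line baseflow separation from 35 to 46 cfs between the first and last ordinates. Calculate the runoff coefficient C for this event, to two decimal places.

ΣQ_DR = 550.0 cfs; V = ΣQ_DR·Δt = 3.960 × 10^6 ft³.
Runoff depth d = V / A = 2.128 in.
C = d / P = 2.128 / 2.5 = 0.85.

C ≈ 0.85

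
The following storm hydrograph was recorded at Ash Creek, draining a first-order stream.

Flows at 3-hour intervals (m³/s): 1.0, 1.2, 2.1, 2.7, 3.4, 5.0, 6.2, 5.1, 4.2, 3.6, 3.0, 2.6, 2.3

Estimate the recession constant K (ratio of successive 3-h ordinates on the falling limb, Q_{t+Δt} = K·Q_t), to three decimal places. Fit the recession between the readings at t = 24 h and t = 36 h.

K ≈ 0.860

Using the recession-limb readings at t = 24 h and t = 36 h: Q falls from 4.2 to 2.3 m³/s over 4 intervals.
K = (Q₂/Q₁)^(1/4) = (2.3/4.2)^(1/4) = 0.860.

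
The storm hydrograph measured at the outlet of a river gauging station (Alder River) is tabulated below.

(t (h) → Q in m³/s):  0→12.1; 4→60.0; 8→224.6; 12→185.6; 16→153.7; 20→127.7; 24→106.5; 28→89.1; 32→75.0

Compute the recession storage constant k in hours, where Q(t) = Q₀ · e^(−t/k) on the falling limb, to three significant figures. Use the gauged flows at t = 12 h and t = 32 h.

k ≈ 22.1 h

On the falling limb, Q drops from 185.6 to 75.0 m³/s between t = 12 h and t = 32 h (Δt = 20 h).
k = −Δt / ln(Q₂/Q₁) = −20 / ln(75.0/185.6) = 22.1 h.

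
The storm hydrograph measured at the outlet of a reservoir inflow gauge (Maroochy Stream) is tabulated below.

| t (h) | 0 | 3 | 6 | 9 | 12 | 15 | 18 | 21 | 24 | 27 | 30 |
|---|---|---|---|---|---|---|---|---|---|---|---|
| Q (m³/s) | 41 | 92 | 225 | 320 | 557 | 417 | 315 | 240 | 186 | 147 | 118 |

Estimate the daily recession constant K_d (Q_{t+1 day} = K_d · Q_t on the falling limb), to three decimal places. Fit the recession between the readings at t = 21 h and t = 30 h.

Between t = 21 h and t = 30 h the flow falls from 240 to 118 m³/s over 3×3 h = 9 h.
Per-interval ratio K = (118/240)^(1/3) = 0.7893; K_d = K^(24/3) = 0.151.

K_d ≈ 0.151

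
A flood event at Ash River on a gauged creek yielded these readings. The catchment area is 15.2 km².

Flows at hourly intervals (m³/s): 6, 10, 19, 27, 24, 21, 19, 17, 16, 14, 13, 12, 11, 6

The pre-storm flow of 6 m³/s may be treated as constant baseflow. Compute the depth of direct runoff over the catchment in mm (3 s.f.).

Direct runoff: 0.0, 4.0, 13.0, 21.0, 18.0, 15.0, 13.0, 11.0, 10.0, 8.0, 7.0, 6.0, 5.0, 0.0 m³/s; ΣQ_DR = 131.0 m³/s.
V = ΣQ_DR · Δt = 131.0 × 3600 s = 4.716 × 10^5 m³.
Over A = 15.2 km², depth = V / A = 31.0 mm.

d ≈ 31.0 mm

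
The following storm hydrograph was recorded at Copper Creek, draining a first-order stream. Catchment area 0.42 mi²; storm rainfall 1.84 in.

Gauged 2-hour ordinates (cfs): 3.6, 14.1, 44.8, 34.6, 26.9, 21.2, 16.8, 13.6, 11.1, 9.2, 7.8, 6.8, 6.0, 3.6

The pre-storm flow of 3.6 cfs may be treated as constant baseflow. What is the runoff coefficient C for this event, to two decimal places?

ΣQ_DR = 169.7 cfs; V = ΣQ_DR·Δt = 1.222 × 10^6 ft³.
Runoff depth d = V / A = 1.252 in.
C = d / P = 1.252 / 1.84 = 0.68.

C ≈ 0.68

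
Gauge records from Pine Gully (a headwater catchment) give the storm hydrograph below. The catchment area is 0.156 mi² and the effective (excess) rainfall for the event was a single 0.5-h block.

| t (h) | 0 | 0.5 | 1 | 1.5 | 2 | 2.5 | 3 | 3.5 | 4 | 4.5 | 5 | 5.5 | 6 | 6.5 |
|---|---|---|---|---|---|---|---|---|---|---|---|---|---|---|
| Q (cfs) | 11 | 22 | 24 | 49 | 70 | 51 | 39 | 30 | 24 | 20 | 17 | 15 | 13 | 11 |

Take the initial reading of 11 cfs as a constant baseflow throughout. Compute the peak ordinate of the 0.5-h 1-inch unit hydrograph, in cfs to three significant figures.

Direct runoff: 0.0, 11.0, 13.0, 38.0, 59.0, 40.0, 28.0, 19.0, 13.0, 9.0, 6.0, 4.0, 2.0, 0.0 cfs; ΣQ_DR = 242.0 cfs, peak = 59.0 cfs.
Runoff depth d = ΣQ_DR·Δt / A = 242.0 × 1800 / (0.156 mi²) = 1.202 in.
The 1-inch UH is the DRH scaled by (1 in)/d, so U_p = 59.0 × 1/1.202 = 49.1 cfs.

U_p ≈ 49.1 cfs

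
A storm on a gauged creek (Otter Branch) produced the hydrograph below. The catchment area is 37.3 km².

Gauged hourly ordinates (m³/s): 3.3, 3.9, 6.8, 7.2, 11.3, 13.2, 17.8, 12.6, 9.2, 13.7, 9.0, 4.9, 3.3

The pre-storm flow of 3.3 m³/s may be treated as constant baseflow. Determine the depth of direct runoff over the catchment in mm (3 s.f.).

d ≈ 7.07 mm

Direct runoff: 0.0, 0.6, 3.5, 3.9, 8.0, 9.9, 14.5, 9.3, 5.9, 10.4, 5.7, 1.6, 0.0 m³/s; ΣQ_DR = 73.30 m³/s.
V = ΣQ_DR · Δt = 73.30 × 3600 s = 2.639 × 10^5 m³.
Over A = 37.3 km², depth = V / A = 7.07 mm.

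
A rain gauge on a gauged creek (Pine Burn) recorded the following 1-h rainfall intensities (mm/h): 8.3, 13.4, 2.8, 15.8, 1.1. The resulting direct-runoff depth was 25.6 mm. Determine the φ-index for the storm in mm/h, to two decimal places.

φ ≈ 3.97 mm/h

Only the 3 blocks with intensity above φ contribute runoff: 8.3, 13.4, 15.8 mm/h.
Σ(I−φ)·Δt = d  ⇒  (8.3+13.4+15.8 − 3φ)·1 = 25.6
φ = (37.50 − 25.6/1) / 3 = 3.97 mm/h.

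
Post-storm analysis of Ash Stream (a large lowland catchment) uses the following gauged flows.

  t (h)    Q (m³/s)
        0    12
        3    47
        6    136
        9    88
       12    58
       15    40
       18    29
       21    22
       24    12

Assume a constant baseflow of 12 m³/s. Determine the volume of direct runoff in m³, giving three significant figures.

V ≈ 3.63 × 10^6 m³

Direct-runoff ordinates (Q − Q_b): 0.0, 35.0, 124.0, 76.0, 46.0, 28.0, 17.0, 10.0, 0.0 m³/s.
ΣQ_DR = 336.0 m³/s.
With Δt = 3 h = 10800 s, V = ΣQ_DR · Δt = 336.0 × 10800 = 3.63 × 10^6 m³.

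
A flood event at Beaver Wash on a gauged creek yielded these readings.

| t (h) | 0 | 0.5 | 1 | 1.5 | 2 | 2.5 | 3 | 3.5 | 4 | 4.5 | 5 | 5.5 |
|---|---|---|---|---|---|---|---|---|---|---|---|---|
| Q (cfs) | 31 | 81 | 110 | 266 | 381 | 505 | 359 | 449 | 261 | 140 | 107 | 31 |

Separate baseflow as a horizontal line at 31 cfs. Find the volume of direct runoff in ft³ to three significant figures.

V ≈ 4.23 × 10^6 ft³

Direct-runoff ordinates (Q − Q_b): 0.0, 50.0, 79.0, 235.0, 350.0, 474.0, 328.0, 418.0, 230.0, 109.0, 76.0, 0.0 cfs.
ΣQ_DR = 2349 cfs.
With Δt = 0.5 h = 1800 s, V = ΣQ_DR · Δt = 2349 × 1800 = 4.23 × 10^6 ft³.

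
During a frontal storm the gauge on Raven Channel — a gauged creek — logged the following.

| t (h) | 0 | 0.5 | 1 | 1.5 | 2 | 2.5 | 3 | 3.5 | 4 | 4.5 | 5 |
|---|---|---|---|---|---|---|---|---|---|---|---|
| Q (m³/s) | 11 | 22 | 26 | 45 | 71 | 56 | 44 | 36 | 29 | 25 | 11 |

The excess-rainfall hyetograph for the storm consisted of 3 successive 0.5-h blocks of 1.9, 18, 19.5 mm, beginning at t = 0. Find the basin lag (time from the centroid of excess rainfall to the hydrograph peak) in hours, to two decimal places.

Centroid of excess rainfall: t_c = Σ P_i·t̄_i / ΣP_i = 0.9734 h (block centres at 0.25, 0.75, 1.25 h).
Hydrograph peak occurs at t = 2 h, so basin lag t_L = 2 − 0.9734 = 1.03 h.

t_L ≈ 1.03 h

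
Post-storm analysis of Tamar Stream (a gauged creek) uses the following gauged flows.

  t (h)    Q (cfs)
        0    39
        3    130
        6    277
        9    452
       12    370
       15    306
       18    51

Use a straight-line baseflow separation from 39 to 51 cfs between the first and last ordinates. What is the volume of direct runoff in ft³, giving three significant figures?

Direct-runoff ordinates (Q − Q_b): 0.00, 89.00, 234.00, 407.00, 323.00, 257.00, 0.00 cfs.
ΣQ_DR = 1310 cfs.
With Δt = 3 h = 10800 s, V = ΣQ_DR · Δt = 1310 × 10800 = 1.41 × 10^7 ft³.

V ≈ 1.41 × 10^7 ft³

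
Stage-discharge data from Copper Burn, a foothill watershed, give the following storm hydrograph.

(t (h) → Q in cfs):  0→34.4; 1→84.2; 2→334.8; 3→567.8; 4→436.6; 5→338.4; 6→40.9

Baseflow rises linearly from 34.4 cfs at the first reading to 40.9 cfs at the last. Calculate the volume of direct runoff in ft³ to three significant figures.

Direct-runoff ordinates (Q − Q_b): 0.00, 48.72, 298.23, 530.15, 397.87, 298.58, 0.00 cfs.
ΣQ_DR = 1574 cfs.
With Δt = 1 h = 3600 s, V = ΣQ_DR · Δt = 1574 × 3600 = 5.66 × 10^6 ft³.

V ≈ 5.66 × 10^6 ft³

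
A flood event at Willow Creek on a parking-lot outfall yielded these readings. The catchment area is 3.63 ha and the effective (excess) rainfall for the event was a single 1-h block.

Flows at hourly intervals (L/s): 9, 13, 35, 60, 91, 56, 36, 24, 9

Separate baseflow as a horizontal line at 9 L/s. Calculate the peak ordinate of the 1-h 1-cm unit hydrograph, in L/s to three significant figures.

U_p ≈ 32.8 L/s

Direct runoff: 0.0, 4.0, 26.0, 51.0, 82.0, 47.0, 27.0, 15.0, 0.0 L/s; ΣQ_DR = 252.0 L/s, peak = 82.0 L/s.
Runoff depth d = ΣQ_DR·Δt / A = 252.0 × 3600 / (3.63 ha) = 24.99 mm.
The 1-cm UH is the DRH scaled by (10 mm)/d, so U_p = 82.0 × 10/24.99 = 32.8 L/s.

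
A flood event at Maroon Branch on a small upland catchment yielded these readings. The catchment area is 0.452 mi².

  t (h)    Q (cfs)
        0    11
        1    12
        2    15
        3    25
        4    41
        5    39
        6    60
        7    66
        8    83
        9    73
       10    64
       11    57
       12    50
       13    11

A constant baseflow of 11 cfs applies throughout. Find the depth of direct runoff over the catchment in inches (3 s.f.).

Direct runoff: 0.0, 1.0, 4.0, 14.0, 30.0, 28.0, 49.0, 55.0, 72.0, 62.0, 53.0, 46.0, 39.0, 0.0 cfs; ΣQ_DR = 453.0 cfs.
V = ΣQ_DR · Δt = 453.0 × 3600 s = 1.631 × 10^6 ft³.
Over A = 0.452 mi², depth = V / A = 1.55 in.

d ≈ 1.55 in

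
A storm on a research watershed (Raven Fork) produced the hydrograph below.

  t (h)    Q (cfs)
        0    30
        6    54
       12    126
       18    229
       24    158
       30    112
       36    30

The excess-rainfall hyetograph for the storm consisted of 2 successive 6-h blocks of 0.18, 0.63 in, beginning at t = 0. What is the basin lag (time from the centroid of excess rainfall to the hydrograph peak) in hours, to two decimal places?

Centroid of excess rainfall: t_c = Σ P_i·t̄_i / ΣP_i = 7.6667 h (block centres at 3, 9 h).
Hydrograph peak occurs at t = 18 h, so basin lag t_L = 18 − 7.6667 = 10.33 h.

t_L ≈ 10.33 h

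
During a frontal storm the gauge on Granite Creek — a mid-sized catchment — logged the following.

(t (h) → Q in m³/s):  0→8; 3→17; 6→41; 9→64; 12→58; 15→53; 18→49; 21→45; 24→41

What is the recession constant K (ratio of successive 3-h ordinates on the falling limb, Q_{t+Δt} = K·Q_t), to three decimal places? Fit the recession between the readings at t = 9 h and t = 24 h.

K ≈ 0.915

Using the recession-limb readings at t = 9 h and t = 24 h: Q falls from 64 to 41 m³/s over 5 intervals.
K = (Q₂/Q₁)^(1/5) = (41/64)^(1/5) = 0.915.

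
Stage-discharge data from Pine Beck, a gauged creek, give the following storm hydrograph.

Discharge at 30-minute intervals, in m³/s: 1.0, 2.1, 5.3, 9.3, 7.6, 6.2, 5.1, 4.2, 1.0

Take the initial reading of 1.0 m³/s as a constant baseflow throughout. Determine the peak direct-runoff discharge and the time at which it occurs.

Subtracting baseflow gives direct-runoff ordinates: 0.0, 1.1, 4.3, 8.3, 6.6, 5.2, 4.1, 3.2, 0.0 m³/s.
The maximum is 8.3 m³/s, occurring at the reading for t = 1.5 h.

Q_p = 8.3 m³/s at t = 1.5 h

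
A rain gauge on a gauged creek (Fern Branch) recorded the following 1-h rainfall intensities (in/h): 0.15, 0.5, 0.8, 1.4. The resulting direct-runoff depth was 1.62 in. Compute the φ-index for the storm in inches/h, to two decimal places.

φ ≈ 0.36 in/h

Only the 3 blocks with intensity above φ contribute runoff: 0.5, 0.8, 1.4 in/h.
Σ(I−φ)·Δt = d  ⇒  (0.5+0.8+1.4 − 3φ)·1 = 1.62
φ = (2.700 − 1.62/1) / 3 = 0.36 in/h.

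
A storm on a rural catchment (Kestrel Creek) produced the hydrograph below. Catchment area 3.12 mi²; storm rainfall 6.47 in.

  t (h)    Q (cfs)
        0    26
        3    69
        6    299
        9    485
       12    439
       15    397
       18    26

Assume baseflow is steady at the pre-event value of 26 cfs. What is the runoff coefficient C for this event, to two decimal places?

C ≈ 0.36

ΣQ_DR = 1559 cfs; V = ΣQ_DR·Δt = 1.684 × 10^7 ft³.
Runoff depth d = V / A = 2.323 in.
C = d / P = 2.323 / 6.47 = 0.36.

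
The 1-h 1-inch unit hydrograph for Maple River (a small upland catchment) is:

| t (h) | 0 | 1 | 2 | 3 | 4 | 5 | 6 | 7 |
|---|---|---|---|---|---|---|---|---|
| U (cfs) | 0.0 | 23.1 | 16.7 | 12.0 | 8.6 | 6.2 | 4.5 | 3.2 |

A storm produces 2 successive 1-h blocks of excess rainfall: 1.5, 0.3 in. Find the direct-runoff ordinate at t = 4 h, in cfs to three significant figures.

By discrete convolution, Q_j = Σ (P_i / 1 in) · U_{j−i}.
At t = 4 h (j=4): Q = (1.5/1)·8.6 + (0.3/1)·12.0 = 16.5 cfs.

Q ≈ 16.5 cfs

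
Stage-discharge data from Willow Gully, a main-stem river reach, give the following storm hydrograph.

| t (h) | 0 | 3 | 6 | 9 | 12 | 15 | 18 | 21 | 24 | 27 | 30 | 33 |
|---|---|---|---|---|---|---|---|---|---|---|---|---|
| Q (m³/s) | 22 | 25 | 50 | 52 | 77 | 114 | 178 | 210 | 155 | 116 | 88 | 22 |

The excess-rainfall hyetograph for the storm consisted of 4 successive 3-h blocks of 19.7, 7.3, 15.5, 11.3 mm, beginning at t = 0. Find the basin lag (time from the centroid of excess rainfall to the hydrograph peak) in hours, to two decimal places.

t_L ≈ 15.47 h

Centroid of excess rainfall: t_c = Σ P_i·t̄_i / ΣP_i = 5.5260 h (block centres at 1.5, 4.5, 7.5, 10.5 h).
Hydrograph peak occurs at t = 21 h, so basin lag t_L = 21 − 5.5260 = 15.47 h.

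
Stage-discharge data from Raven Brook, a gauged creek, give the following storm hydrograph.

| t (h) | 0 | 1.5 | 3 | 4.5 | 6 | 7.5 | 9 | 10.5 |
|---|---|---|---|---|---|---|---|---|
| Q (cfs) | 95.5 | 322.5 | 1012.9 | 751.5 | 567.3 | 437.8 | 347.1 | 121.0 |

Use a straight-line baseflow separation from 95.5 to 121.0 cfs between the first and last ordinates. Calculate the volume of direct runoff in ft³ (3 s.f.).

V ≈ 1.51 × 10^7 ft³

Direct-runoff ordinates (Q − Q_b): 0.00, 223.36, 910.11, 645.07, 457.23, 324.09, 229.74, 0.00 cfs.
ΣQ_DR = 2790 cfs.
With Δt = 1.5 h = 5400 s, V = ΣQ_DR · Δt = 2790 × 5400 = 1.51 × 10^7 ft³.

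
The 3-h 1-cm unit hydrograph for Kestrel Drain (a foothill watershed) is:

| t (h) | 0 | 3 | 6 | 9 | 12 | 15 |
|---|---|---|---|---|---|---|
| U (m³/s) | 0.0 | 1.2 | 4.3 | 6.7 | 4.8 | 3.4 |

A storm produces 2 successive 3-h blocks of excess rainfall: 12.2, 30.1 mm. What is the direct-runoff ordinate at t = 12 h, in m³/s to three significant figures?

Q ≈ 26.0 m³/s

By discrete convolution, Q_j = Σ (P_i / 10 mm) · U_{j−i}.
At t = 12 h (j=4): Q = (12.2/10)·4.8 + (30.1/10)·6.7 = 26.0 m³/s.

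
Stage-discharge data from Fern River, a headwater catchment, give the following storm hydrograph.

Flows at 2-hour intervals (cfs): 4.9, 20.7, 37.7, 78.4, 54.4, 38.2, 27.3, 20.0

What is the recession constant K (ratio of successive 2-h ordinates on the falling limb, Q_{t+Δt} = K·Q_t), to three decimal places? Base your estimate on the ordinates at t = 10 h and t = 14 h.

Using the recession-limb readings at t = 10 h and t = 14 h: Q falls from 38.2 to 20.0 cfs over 2 intervals.
K = (Q₂/Q₁)^(1/2) = (20.0/38.2)^(1/2) = 0.724.

K ≈ 0.724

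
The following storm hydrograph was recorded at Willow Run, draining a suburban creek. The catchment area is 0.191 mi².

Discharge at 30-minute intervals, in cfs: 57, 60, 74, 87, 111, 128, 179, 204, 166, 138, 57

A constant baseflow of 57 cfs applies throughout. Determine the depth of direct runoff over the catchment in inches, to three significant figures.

d ≈ 2.57 in

Direct runoff: 0.0, 3.0, 17.0, 30.0, 54.0, 71.0, 122.0, 147.0, 109.0, 81.0, 0.0 cfs; ΣQ_DR = 634.0 cfs.
V = ΣQ_DR · Δt = 634.0 × 1800 s = 1.141 × 10^6 ft³.
Over A = 0.191 mi², depth = V / A = 2.57 in.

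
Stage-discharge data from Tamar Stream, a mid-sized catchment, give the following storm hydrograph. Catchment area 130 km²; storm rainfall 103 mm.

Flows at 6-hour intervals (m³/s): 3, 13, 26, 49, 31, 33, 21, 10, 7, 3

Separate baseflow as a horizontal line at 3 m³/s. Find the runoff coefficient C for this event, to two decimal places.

ΣQ_DR = 166.0 m³/s; V = ΣQ_DR·Δt = 3.586 × 10^6 m³.
Runoff depth d = V / A = 27.58 mm.
C = d / P = 27.58 / 103 = 0.27.

C ≈ 0.27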